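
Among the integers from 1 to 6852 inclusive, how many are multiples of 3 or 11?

By inclusion–exclusion:
2284 + 622 − 207 = 2699

2699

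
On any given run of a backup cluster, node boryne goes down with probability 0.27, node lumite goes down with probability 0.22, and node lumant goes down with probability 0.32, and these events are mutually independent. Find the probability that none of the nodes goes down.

0.387192

P(none) = (1 − 0.27) × (1 − 0.22) × (1 − 0.32) = 0.73 × 0.78 × 0.68 = 0.387192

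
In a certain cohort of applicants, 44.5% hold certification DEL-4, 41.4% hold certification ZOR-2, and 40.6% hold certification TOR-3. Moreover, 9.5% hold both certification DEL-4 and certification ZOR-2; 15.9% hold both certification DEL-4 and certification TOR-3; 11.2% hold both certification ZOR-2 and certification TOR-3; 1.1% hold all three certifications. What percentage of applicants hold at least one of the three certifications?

Inclusion–exclusion gives
P(≥1) = 44.5 + 41.4 + 40.6 − 9.5 − 15.9 − 11.2 + 1.1 = 91.0%

91.0%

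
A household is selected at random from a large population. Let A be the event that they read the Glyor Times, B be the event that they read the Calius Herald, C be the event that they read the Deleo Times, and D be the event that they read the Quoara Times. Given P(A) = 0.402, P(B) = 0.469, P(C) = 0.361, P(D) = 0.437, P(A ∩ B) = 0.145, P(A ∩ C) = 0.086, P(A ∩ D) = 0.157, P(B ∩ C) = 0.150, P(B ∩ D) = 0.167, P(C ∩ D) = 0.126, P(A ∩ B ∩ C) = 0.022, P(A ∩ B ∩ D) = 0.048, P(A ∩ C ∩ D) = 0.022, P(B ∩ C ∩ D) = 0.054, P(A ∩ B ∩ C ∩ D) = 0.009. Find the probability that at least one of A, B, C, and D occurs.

By inclusion-exclusion,
P(A ∪ B ∪ C ∪ D) = 0.402 + 0.469 + 0.361 + 0.437 − 0.145 − 0.086 − 0.157 − 0.150 − 0.167 − 0.126 + 0.022 + 0.048 + 0.022 + 0.054 − 0.009 = 0.975

0.975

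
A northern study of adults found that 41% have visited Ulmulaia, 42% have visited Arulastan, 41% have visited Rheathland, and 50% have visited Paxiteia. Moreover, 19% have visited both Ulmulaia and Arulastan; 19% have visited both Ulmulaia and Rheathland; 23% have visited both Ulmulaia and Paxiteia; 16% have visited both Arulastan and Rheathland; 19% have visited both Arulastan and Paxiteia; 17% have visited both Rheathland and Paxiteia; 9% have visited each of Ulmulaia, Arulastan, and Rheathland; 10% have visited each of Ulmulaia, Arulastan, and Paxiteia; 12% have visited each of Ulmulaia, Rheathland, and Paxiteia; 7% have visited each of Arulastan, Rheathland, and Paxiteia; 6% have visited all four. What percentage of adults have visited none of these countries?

P(≥1) = 41 + 42 + 41 + 50 − 19 − 19 − 23 − 16 − 19 − 17 + 9 + 10 + 12 + 7 − 6 = 93%
P(none) = 100% − 93% = 7%

7%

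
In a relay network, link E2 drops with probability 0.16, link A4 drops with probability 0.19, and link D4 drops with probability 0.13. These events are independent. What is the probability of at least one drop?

0.408052

Independence gives P(none) = ∏(1 − pᵢ).
P(none) = (1 − 0.16) × (1 − 0.19) × (1 − 0.13) = 0.84 × 0.81 × 0.87 = 0.591948
P(at least one) = 1 − 0.591948 = 0.408052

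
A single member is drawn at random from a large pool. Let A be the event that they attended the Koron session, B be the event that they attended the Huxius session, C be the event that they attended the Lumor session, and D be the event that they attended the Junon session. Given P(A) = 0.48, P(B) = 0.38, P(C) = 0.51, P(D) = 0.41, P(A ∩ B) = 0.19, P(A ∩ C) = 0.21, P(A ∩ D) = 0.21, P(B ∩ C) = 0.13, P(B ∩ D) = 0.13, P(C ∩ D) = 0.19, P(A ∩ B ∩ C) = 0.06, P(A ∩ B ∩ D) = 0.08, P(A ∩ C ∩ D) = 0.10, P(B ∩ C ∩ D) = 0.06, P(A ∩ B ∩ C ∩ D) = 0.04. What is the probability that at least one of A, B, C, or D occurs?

0.98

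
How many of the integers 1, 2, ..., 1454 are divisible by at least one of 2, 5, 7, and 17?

Inclusion–exclusion gives
floor(1454/2) + floor(1454/5) + floor(1454/7) + floor(1454/17) − floor(1454/10) − floor(1454/14) − floor(1454/34) − floor(1454/35) − floor(1454/85) − floor(1454/119) + floor(1454/70) + floor(1454/170) + floor(1454/238) + floor(1454/595) − floor(1454/1190) = 727 + 290 + 207 + 85 − 145 − 103 − 42 − 41 − 17 − 12 + 20 + 8 + 6 + 2 − 1 = 984

984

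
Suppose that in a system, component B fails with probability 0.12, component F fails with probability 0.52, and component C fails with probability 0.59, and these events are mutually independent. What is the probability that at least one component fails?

P(none) = (1 − 0.12) × (1 − 0.52) × (1 − 0.59) = 0.88 × 0.48 × 0.41 = 0.173184
P(at least one) = 1 − 0.173184 = 0.826816

0.826816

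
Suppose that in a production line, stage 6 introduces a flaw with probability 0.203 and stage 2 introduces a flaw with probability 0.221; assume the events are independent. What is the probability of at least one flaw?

0.379137

Since the events are independent, P(none) is the product of the individual non-occurrence probabilities.
P(none) = (1 − 0.203) × (1 − 0.221) = 0.797 × 0.779 = 0.620863
P(at least one) = 1 − 0.620863 = 0.379137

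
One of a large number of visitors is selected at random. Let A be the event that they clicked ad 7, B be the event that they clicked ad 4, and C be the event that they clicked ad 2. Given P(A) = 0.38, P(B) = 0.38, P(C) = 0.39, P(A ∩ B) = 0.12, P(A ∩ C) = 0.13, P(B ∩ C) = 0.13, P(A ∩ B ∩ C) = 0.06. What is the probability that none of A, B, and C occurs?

By inclusion–exclusion:
P(A ∪ B ∪ C) = 0.38 + 0.38 + 0.39 − 0.12 − 0.13 − 0.13 + 0.06 = 0.83
P(none) = 1 − 0.83 = 0.17

0.17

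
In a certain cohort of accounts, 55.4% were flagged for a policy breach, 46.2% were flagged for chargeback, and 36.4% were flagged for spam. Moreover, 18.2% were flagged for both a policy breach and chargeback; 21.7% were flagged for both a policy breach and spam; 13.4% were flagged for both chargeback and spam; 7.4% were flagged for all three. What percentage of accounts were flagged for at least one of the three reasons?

92.1%

By inclusion–exclusion:
P(union) = 55.4 + 46.2 + 36.4 − 18.2 − 21.7 − 13.4 + 7.4 = 92.1%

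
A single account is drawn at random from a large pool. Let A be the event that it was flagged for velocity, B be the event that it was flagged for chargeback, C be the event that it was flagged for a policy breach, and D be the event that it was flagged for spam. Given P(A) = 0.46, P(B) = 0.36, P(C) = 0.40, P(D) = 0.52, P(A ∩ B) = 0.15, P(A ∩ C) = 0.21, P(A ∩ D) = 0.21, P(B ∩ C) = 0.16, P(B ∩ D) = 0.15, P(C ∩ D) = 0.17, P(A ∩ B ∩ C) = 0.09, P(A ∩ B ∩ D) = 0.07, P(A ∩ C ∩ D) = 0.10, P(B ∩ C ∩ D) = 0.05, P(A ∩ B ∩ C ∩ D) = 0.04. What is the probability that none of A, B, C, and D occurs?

P(A ∪ B ∪ C ∪ D) = 0.46 + 0.36 + 0.40 + 0.52 − 0.15 − 0.21 − 0.21 − 0.16 − 0.15 − 0.17 + 0.09 + 0.07 + 0.10 + 0.05 − 0.04 = 0.96
P(none) = 1 − 0.96 = 0.04

0.04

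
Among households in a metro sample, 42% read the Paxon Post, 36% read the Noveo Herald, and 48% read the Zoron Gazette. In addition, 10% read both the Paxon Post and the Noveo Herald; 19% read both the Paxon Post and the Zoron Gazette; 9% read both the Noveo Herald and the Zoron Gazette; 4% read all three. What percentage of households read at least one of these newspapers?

92%

By inclusion–exclusion:
P(≥1) = 42 + 36 + 48 − 10 − 19 − 9 + 4 = 92%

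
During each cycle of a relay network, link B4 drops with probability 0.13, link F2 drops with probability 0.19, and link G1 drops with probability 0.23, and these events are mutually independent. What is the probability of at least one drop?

0.457381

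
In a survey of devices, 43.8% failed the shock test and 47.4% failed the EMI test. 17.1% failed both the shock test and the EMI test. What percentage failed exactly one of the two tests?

57.0%

P(exactly one) = 43.8 + 47.4 − 2·17.1 = 57.0%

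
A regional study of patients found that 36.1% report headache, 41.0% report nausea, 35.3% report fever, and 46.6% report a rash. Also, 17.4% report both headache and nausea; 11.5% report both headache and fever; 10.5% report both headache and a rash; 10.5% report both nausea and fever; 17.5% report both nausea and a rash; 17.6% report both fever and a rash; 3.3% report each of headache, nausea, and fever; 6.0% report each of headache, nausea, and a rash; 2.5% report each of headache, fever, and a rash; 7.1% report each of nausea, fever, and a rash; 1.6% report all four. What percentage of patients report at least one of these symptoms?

P(at least one) = 36.1 + 41.0 + 35.3 + 46.6 − 17.4 − 11.5 − 10.5 − 10.5 − 17.5 − 17.6 + 3.3 + 6.0 + 2.5 + 7.1 − 1.6 = 91.3%

91.3%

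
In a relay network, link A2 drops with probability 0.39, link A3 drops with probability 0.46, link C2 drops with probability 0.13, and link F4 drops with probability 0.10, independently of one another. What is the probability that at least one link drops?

Independence gives P(none) = ∏(1 − pᵢ).
P(none) = (1 − 0.39) × (1 − 0.46) × (1 − 0.13) × (1 − 0.10) = 0.61 × 0.54 × 0.87 × 0.90 = 0.2579202
P(at least one) = 1 − 0.2579202 = 0.7420798

0.7420798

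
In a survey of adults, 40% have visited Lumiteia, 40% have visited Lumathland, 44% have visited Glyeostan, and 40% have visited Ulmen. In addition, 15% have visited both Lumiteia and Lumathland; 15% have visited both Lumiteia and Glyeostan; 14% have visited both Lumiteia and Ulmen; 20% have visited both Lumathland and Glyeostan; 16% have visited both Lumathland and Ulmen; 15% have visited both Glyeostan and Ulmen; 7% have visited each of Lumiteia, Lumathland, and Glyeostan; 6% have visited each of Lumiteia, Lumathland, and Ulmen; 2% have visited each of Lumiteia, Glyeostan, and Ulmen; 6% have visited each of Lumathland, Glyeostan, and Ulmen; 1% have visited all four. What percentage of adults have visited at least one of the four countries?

By inclusion–exclusion:
P(≥1) = 40 + 40 + 44 + 40 − 15 − 15 − 14 − 20 − 16 − 15 + 7 + 6 + 2 + 6 − 1 = 89%

89%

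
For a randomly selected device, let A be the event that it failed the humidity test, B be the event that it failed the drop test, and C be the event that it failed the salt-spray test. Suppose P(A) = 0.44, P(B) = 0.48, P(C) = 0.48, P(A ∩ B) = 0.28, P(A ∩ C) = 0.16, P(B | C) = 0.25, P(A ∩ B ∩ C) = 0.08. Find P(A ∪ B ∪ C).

P(B ∩ C) = P(C)·P(B|C) = 0.48 × 0.25 = 0.12
By inclusion-exclusion,
P(A ∪ B ∪ C) = 0.44 + 0.48 + 0.48 − 0.28 − 0.16 − 0.12 + 0.08 = 0.92

0.92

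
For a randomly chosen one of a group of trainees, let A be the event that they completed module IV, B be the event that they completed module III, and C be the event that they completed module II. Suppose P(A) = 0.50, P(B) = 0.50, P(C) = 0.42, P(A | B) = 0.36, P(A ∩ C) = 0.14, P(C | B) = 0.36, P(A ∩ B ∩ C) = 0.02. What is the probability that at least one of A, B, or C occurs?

0.94

P(A ∩ B) = P(B)·P(A|B) = 0.50 × 0.36 = 0.18
P(B ∩ C) = P(B)·P(C|B) = 0.50 × 0.36 = 0.18
By inclusion-exclusion,
P(A ∪ B ∪ C) = 0.50 + 0.50 + 0.42 − 0.18 − 0.14 − 0.18 + 0.02 = 0.94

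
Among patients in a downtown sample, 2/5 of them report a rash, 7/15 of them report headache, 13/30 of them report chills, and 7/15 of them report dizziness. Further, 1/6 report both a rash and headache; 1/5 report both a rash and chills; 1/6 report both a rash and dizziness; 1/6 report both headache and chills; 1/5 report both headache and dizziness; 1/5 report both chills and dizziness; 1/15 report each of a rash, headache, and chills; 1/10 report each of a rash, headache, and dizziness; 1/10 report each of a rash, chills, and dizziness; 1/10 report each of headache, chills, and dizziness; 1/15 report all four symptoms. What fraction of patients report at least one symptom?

29/30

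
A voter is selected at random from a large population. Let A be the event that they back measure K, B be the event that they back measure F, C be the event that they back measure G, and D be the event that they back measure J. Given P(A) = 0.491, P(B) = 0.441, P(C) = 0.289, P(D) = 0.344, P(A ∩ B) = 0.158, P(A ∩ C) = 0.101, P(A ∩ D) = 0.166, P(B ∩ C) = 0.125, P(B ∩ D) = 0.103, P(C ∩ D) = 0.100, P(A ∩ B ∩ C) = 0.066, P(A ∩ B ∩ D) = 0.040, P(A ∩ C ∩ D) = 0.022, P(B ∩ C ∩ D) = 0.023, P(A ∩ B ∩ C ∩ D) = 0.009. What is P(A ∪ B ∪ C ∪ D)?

By inclusion-exclusion,
P(A ∪ B ∪ C ∪ D) = 0.491 + 0.441 + 0.289 + 0.344 − 0.158 − 0.101 − 0.166 − 0.125 − 0.103 − 0.100 + 0.066 + 0.040 + 0.022 + 0.023 − 0.009 = 0.954

0.954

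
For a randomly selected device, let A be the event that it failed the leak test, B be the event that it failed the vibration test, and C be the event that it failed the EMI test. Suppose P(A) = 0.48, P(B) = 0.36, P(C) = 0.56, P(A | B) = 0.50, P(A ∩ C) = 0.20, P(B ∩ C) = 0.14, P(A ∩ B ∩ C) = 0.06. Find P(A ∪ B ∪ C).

P(A ∩ B) = P(B)·P(A|B) = 0.36 × 0.50 = 0.18
P(A ∪ B ∪ C) = 0.48 + 0.36 + 0.56 − 0.18 − 0.20 − 0.14 + 0.06 = 0.94

0.94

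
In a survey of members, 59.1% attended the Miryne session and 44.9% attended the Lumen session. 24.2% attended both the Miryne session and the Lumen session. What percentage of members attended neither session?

20.2%

P(≥1) = 59.1 + 44.9 − 24.2 = 79.8%
P(none) = 100% − 79.8% = 20.2%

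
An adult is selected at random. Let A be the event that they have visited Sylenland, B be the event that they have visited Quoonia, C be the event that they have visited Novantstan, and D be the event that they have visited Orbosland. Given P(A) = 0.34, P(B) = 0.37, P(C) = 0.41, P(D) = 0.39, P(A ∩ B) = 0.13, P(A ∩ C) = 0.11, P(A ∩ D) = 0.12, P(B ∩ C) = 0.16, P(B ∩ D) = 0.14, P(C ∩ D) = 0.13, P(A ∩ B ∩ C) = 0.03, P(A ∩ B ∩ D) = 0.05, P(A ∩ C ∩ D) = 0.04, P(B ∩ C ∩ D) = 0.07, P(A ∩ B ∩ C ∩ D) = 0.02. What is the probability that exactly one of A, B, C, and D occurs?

0.42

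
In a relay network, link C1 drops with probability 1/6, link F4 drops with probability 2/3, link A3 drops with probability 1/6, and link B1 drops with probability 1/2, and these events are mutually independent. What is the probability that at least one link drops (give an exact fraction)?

P(none) = (1 − 1/6) × (1 − 2/3) × (1 − 1/6) × (1 − 1/2) = 5/6 × 1/3 × 5/6 × 1/2 = 25/216
P(at least one) = 1 − 25/216 = 191/216

191/216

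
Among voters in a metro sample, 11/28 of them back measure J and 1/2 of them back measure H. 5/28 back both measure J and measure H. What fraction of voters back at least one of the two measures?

Inclusion–exclusion gives
P(≥1) = 11/28 + 1/2 − 5/28 = 5/7

5/7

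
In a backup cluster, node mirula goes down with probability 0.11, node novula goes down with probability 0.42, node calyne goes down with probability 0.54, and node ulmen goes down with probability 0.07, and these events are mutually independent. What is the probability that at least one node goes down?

P(none) = (1 − 0.11) × (1 − 0.42) × (1 − 0.54) × (1 − 0.07) = 0.89 × 0.58 × 0.46 × 0.93 = 0.22083036
P(at least one) = 1 − 0.22083036 = 0.77916964

0.77916964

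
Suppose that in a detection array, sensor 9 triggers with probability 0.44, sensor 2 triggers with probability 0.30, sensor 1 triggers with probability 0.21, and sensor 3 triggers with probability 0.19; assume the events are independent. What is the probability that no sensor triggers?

P(none) = (1 − 0.44) × (1 − 0.30) × (1 − 0.21) × (1 − 0.19) = 0.56 × 0.70 × 0.79 × 0.81 = 0.2508408

0.2508408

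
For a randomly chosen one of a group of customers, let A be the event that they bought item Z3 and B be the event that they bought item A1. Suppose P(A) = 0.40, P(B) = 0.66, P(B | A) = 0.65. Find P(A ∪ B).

P(A ∩ B) = P(A)·P(B|A) = 0.40 × 0.65 = 0.26
P(A ∪ B) = 0.40 + 0.66 − 0.26 = 0.80

0.80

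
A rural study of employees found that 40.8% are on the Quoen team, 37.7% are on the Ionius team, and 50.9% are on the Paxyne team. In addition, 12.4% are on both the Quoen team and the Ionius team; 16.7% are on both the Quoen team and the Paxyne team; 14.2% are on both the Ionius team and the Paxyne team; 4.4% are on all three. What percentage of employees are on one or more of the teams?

By inclusion–exclusion:
P(union) = 40.8 + 37.7 + 50.9 − 12.4 − 16.7 − 14.2 + 4.4 = 90.5%

90.5%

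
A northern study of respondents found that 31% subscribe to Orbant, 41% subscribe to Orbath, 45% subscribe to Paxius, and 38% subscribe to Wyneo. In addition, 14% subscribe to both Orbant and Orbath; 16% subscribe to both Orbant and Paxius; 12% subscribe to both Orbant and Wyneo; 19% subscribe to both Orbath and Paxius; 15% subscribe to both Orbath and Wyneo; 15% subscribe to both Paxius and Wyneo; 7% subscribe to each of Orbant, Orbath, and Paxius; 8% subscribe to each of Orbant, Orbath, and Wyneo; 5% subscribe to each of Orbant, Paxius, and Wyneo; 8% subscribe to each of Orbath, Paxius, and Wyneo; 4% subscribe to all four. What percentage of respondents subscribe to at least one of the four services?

P(union) = 31 + 41 + 45 + 38 − 14 − 16 − 12 − 19 − 15 − 15 + 7 + 8 + 5 + 8 − 4 = 88%

88%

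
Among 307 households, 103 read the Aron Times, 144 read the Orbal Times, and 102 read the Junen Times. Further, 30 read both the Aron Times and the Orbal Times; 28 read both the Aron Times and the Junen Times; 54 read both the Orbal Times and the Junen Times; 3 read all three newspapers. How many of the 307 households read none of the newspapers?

By inclusion–exclusion:
N(≥1) = 103 + 144 + 102 − 30 − 28 − 54 + 3 = 240
None: 307 − 240 = 67

67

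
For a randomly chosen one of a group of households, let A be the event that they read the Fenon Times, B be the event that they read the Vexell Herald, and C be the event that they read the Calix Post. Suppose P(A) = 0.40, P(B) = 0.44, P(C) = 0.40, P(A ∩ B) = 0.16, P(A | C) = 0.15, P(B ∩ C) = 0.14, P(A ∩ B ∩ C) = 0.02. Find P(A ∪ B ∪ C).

0.90

P(A ∩ C) = P(C)·P(A|C) = 0.40 × 0.15 = 0.06
Inclusion–exclusion gives
P(A ∪ B ∪ C) = 0.40 + 0.44 + 0.40 − 0.16 − 0.06 − 0.14 + 0.02 = 0.90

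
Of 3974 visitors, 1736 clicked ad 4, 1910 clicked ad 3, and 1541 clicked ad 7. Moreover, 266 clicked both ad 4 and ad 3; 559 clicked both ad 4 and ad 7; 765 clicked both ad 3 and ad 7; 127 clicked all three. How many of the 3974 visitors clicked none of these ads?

Inclusion–exclusion gives
N(≥1) = 1736 + 1910 + 1541 − 266 − 559 − 765 + 127 = 3724
None: 3974 − 3724 = 250

250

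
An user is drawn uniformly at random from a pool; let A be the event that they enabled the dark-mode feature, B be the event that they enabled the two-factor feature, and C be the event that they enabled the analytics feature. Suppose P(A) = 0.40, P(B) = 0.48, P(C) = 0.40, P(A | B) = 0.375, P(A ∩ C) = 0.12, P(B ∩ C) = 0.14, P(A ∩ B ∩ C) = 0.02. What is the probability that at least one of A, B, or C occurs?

0.86

P(A ∩ B) = P(B)·P(A|B) = 0.48 × 0.375 = 0.18
P(A ∪ B ∪ C) = 0.40 + 0.48 + 0.40 − 0.18 − 0.12 − 0.14 + 0.02 = 0.86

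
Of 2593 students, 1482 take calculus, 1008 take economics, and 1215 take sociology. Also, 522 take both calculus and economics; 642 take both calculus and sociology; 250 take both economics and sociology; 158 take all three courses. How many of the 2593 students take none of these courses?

144

|union| = 1482 + 1008 + 1215 − 522 − 642 − 250 + 158 = 2449
None: 2593 − 2449 = 144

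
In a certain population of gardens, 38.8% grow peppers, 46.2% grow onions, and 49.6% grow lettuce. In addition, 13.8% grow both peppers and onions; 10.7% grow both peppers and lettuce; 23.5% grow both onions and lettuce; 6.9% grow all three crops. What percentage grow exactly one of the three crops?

59.3%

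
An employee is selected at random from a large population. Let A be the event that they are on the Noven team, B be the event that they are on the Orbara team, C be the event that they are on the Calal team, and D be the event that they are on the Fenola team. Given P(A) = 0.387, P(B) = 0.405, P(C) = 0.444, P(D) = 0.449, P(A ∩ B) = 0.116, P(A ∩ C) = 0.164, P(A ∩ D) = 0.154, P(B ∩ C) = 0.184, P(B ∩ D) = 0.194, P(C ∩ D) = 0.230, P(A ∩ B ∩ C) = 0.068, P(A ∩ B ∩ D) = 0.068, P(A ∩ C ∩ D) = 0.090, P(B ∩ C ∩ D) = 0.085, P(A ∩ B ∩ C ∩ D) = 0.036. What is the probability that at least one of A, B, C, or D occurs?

Inclusion–exclusion gives
P(A ∪ B ∪ C ∪ D) = 0.387 + 0.405 + 0.444 + 0.449 − 0.116 − 0.164 − 0.154 − 0.184 − 0.194 − 0.230 + 0.068 + 0.068 + 0.090 + 0.085 − 0.036 = 0.918

0.918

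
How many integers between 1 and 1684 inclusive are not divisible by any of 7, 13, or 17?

1254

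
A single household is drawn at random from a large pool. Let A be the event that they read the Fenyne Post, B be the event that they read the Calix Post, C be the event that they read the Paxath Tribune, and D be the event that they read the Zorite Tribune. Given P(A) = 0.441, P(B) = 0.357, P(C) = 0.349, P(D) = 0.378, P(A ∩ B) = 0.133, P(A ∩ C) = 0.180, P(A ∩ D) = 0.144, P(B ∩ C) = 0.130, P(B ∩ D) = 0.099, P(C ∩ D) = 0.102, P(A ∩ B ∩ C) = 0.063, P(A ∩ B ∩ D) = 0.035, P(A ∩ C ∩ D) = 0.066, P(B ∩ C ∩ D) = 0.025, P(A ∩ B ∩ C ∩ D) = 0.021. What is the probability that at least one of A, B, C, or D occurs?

0.905

Apply inclusion-exclusion:
P(A ∪ B ∪ C ∪ D) = 0.441 + 0.357 + 0.349 + 0.378 − 0.133 − 0.180 − 0.144 − 0.130 − 0.099 − 0.102 + 0.063 + 0.035 + 0.066 + 0.025 − 0.021 = 0.905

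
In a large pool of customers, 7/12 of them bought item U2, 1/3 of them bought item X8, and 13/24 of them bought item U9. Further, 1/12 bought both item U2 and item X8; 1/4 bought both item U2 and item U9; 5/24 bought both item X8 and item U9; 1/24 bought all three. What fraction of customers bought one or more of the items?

By inclusion-exclusion,
P(≥1) = 7/12 + 1/3 + 13/24 − 1/12 − 1/4 − 5/24 + 1/24 = 23/24

23/24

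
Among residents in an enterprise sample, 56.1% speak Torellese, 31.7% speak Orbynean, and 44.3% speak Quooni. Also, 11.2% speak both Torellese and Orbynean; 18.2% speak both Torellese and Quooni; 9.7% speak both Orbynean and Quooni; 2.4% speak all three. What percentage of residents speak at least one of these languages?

95.4%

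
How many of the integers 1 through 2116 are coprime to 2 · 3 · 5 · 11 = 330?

513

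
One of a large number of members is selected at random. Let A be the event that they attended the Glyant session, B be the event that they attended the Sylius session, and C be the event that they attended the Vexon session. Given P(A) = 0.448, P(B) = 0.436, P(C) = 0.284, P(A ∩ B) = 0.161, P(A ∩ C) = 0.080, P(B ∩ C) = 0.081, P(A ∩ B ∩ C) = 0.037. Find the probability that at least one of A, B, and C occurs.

Inclusion–exclusion gives
P(A ∪ B ∪ C) = 0.448 + 0.436 + 0.284 − 0.161 − 0.080 − 0.081 + 0.037 = 0.883

0.883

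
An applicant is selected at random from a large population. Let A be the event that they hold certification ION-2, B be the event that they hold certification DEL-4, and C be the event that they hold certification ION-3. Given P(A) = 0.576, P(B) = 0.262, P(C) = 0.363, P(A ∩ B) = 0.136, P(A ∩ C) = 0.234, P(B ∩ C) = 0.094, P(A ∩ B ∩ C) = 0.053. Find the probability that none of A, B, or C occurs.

0.210

Apply inclusion-exclusion:
P(A ∪ B ∪ C) = 0.576 + 0.262 + 0.363 − 0.136 − 0.234 − 0.094 + 0.053 = 0.790
P(none) = 1 − 0.790 = 0.210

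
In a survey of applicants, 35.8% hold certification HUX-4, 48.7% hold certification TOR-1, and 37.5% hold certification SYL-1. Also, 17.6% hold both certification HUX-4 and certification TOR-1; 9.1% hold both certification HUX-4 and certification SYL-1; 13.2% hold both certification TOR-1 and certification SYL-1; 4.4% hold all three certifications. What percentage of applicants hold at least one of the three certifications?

86.5%

By inclusion–exclusion:
P(≥1) = 35.8 + 48.7 + 37.5 − 17.6 − 9.1 − 13.2 + 4.4 = 86.5%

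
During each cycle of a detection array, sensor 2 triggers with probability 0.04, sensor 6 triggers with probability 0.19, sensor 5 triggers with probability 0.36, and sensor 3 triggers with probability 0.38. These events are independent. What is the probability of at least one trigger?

P(none) = (1 − 0.04) × (1 − 0.19) × (1 − 0.36) × (1 − 0.38) = 0.96 × 0.81 × 0.64 × 0.62 = 0.30855168
P(at least one) = 1 − 0.30855168 = 0.69144832

0.69144832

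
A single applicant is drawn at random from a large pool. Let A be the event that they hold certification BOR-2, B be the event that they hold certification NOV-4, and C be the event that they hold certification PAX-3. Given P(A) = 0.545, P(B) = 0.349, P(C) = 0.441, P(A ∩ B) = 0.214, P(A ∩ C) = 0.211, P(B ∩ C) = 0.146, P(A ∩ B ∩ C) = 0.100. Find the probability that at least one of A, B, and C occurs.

0.864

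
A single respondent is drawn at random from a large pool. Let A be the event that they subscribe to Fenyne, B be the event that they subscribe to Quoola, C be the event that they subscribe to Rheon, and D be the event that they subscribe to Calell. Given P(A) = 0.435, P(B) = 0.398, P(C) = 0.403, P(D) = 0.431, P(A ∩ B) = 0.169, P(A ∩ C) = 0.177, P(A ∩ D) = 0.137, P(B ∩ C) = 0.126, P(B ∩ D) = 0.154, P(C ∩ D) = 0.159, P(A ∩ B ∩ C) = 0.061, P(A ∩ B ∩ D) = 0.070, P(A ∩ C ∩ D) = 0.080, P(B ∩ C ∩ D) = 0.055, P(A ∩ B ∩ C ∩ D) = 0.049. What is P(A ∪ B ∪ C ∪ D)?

0.962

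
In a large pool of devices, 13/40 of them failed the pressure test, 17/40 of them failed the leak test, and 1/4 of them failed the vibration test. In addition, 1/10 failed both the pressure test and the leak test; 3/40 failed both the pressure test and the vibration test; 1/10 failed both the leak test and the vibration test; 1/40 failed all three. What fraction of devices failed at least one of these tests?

3/4

P(≥1) = 13/40 + 17/40 + 1/4 − 1/10 − 3/40 − 1/10 + 1/40 = 3/4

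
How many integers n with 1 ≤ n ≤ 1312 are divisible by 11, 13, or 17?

By inclusion-exclusion,
119 + 100 + 77 − 9 − 7 − 5 + 0 = 275

275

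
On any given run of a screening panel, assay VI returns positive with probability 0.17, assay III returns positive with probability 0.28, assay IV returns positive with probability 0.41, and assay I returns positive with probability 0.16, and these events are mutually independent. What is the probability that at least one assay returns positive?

P(none) = (1 − 0.17) × (1 − 0.28) × (1 − 0.41) × (1 − 0.16) = 0.83 × 0.72 × 0.59 × 0.84 = 0.29617056
P(at least one) = 1 − 0.29617056 = 0.70382944

0.70382944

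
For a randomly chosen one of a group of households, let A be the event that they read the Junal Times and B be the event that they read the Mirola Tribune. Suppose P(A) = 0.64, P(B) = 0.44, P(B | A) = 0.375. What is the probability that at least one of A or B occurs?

P(A ∩ B) = P(A)·P(B|A) = 0.64 × 0.375 = 0.24
Using inclusion–exclusion:
P(A ∪ B) = 0.64 + 0.44 − 0.24 = 0.84

0.84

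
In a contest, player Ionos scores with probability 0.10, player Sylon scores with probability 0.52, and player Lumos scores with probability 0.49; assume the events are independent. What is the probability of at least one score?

0.77968

Independence gives P(none) = ∏(1 − pᵢ).
P(none) = (1 − 0.10) × (1 − 0.52) × (1 − 0.49) = 0.90 × 0.48 × 0.51 = 0.22032
P(at least one) = 1 − 0.22032 = 0.77968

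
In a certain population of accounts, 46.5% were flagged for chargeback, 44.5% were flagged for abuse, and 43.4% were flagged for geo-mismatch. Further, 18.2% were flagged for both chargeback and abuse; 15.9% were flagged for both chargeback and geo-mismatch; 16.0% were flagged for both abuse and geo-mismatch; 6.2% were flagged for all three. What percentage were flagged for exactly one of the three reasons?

52.8%

By inclusion–exclusion (exactly-one form):
P(exactly one) = 46.5 + 44.5 + 43.4 − 2·18.2 − 2·15.9 − 2·16.0 + 3·6.2 = 52.8%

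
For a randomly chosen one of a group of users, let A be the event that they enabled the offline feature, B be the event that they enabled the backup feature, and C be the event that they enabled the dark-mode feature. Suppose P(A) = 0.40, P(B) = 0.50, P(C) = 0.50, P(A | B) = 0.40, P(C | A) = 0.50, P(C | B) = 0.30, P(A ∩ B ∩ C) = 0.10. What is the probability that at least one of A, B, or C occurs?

P(A ∩ B) = P(B)·P(A|B) = 0.50 × 0.40 = 0.20
P(A ∩ C) = P(A)·P(C|A) = 0.40 × 0.50 = 0.20
P(B ∩ C) = P(B)·P(C|B) = 0.50 × 0.30 = 0.15
By inclusion-exclusion,
P(A ∪ B ∪ C) = 0.40 + 0.50 + 0.50 − 0.20 − 0.20 − 0.15 + 0.10 = 0.95

0.95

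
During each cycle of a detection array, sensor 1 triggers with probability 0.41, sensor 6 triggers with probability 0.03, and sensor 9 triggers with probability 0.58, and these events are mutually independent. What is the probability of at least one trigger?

P(none) = (1 − 0.41) × (1 − 0.03) × (1 − 0.58) = 0.59 × 0.97 × 0.42 = 0.240366
P(at least one) = 1 − 0.240366 = 0.759634

0.759634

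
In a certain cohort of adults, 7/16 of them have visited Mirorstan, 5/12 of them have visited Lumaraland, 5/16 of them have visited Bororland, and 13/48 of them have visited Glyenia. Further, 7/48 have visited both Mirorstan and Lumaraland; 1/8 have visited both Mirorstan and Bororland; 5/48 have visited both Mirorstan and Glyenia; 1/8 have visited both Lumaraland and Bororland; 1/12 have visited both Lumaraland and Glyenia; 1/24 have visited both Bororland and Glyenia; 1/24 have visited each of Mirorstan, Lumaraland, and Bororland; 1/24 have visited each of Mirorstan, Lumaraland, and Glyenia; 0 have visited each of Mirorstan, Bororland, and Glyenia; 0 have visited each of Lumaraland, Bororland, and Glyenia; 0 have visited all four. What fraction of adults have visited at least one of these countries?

43/48

Inclusion–exclusion gives
P(at least one) = 7/16 + 5/12 + 5/16 + 13/48 − 7/48 − 1/8 − 5/48 − 1/8 − 1/12 − 1/24 + 1/24 + 1/24 + 0 + 0 − 0 = 43/48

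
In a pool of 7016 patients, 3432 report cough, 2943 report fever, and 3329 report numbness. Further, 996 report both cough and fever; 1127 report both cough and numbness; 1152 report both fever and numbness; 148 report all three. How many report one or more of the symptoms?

6577

Using inclusion–exclusion:
N(≥1) = 3432 + 2943 + 3329 − 996 − 1127 − 1152 + 148 = 6577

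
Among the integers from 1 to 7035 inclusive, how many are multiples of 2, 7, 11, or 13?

By inclusion-exclusion,
⌊7035/2⌋ + ⌊7035/7⌋ + ⌊7035/11⌋ + ⌊7035/13⌋ − ⌊7035/14⌋ − ⌊7035/22⌋ − ⌊7035/26⌋ − ⌊7035/77⌋ − ⌊7035/91⌋ − ⌊7035/143⌋ + ⌊7035/154⌋ + ⌊7035/182⌋ + ⌊7035/286⌋ + ⌊7035/1001⌋ − ⌊7035/2002⌋ = 3517 + 1005 + 639 + 541 − 502 − 319 − 270 − 91 − 77 − 49 + 45 + 38 + 24 + 7 − 3 = 4505

4505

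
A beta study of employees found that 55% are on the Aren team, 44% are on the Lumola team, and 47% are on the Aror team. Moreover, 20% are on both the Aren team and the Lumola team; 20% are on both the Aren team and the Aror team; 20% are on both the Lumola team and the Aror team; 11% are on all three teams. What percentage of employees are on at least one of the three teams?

Inclusion–exclusion gives
P(≥1) = 55 + 44 + 47 − 20 − 20 − 20 + 11 = 97%

97%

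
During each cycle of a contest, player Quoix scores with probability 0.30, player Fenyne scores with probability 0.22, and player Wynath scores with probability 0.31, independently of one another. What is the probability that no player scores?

0.37674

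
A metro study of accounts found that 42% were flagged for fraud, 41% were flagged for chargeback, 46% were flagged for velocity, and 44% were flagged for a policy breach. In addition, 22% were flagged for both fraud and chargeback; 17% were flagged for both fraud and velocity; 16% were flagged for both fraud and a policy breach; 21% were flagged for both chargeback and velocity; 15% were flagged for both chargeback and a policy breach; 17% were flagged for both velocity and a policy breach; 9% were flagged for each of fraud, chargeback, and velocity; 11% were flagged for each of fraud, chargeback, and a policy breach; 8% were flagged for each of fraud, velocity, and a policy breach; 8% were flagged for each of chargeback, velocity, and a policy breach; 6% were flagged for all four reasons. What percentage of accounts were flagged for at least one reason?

95%

Inclusion–exclusion gives
P(at least one) = 42 + 41 + 46 + 44 − 22 − 17 − 16 − 21 − 15 − 17 + 9 + 11 + 8 + 8 − 6 = 95%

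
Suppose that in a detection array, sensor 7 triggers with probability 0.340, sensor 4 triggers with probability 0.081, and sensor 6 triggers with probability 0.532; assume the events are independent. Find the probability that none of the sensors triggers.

P(none) = (1 − 0.340) × (1 − 0.081) × (1 − 0.532) = 0.660 × 0.919 × 0.468 = 0.28386072

0.28386072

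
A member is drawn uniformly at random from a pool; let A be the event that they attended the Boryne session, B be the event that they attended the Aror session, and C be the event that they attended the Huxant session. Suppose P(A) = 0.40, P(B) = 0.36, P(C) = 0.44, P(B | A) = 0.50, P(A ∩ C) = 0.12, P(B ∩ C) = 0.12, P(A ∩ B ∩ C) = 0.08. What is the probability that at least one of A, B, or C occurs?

P(A ∩ B) = P(A)·P(B|A) = 0.40 × 0.50 = 0.20
By inclusion-exclusion,
P(A ∪ B ∪ C) = 0.40 + 0.36 + 0.44 − 0.20 − 0.12 − 0.12 + 0.08 = 0.84

0.84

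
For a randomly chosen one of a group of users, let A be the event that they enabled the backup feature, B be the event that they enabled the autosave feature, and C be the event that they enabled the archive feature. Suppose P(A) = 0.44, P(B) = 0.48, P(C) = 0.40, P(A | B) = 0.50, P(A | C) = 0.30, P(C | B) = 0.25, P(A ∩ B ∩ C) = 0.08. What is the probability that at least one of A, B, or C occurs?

0.92

P(A ∩ B) = P(B)·P(A|B) = 0.48 × 0.50 = 0.24
P(A ∩ C) = P(C)·P(A|C) = 0.40 × 0.30 = 0.12
P(B ∩ C) = P(B)·P(C|B) = 0.48 × 0.25 = 0.12
P(A ∪ B ∪ C) = 0.44 + 0.48 + 0.40 − 0.24 − 0.12 − 0.12 + 0.08 = 0.92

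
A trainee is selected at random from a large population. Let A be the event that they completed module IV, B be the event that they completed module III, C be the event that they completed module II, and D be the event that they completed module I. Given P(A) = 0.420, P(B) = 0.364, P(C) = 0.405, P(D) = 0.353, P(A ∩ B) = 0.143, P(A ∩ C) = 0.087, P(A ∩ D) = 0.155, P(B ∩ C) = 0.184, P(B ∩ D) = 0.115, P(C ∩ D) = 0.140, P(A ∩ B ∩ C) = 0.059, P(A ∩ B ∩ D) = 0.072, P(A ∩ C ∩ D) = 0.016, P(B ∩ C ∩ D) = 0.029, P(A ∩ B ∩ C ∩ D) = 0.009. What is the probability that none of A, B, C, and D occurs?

0.115

By inclusion–exclusion:
P(A ∪ B ∪ C ∪ D) = 0.420 + 0.364 + 0.405 + 0.353 − 0.143 − 0.087 − 0.155 − 0.184 − 0.115 − 0.140 + 0.059 + 0.072 + 0.016 + 0.029 − 0.009 = 0.885
P(none) = 1 − 0.885 = 0.115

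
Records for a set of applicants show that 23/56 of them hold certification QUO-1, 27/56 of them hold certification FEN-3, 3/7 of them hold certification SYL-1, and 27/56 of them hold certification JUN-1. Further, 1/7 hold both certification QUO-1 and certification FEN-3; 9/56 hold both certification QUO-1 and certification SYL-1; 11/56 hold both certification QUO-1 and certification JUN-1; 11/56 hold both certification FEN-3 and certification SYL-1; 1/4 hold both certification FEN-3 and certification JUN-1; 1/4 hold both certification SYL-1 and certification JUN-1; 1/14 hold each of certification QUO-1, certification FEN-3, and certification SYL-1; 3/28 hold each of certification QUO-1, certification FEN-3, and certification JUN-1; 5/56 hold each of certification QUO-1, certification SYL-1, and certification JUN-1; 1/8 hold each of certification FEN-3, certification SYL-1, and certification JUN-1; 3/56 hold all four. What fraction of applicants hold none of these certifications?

P(at least one) = 23/56 + 27/56 + 3/7 + 27/56 − 1/7 − 9/56 − 11/56 − 11/56 − 1/4 − 1/4 + 1/14 + 3/28 + 5/56 + 1/8 − 3/56 = 53/56
P(none) = 1 − 53/56 = 3/56

3/56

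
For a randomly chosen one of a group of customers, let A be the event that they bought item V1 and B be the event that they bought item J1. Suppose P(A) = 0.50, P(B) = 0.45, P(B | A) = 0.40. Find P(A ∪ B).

P(A ∩ B) = P(A)·P(B|A) = 0.50 × 0.40 = 0.20
By inclusion–exclusion:
P(A ∪ B) = 0.50 + 0.45 − 0.20 = 0.75

0.75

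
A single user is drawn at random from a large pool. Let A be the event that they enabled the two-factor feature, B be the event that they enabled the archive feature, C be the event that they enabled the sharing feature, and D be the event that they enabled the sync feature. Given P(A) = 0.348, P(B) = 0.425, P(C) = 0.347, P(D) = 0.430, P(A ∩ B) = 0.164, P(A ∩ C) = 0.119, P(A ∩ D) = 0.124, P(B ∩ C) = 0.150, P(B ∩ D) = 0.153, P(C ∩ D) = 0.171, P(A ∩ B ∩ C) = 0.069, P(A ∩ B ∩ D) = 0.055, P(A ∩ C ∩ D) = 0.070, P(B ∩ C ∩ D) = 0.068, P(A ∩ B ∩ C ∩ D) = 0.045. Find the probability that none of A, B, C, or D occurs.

P(A ∪ B ∪ C ∪ D) = 0.348 + 0.425 + 0.347 + 0.430 − 0.164 − 0.119 − 0.124 − 0.150 − 0.153 − 0.171 + 0.069 + 0.055 + 0.070 + 0.068 − 0.045 = 0.886
P(none) = 1 − 0.886 = 0.114

0.114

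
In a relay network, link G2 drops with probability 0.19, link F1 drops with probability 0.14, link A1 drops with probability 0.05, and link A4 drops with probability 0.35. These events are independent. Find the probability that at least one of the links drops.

P(none) = (1 − 0.19) × (1 − 0.14) × (1 − 0.05) × (1 − 0.35) = 0.81 × 0.86 × 0.95 × 0.65 = 0.4301505
P(at least one) = 1 − 0.4301505 = 0.5698495

0.5698495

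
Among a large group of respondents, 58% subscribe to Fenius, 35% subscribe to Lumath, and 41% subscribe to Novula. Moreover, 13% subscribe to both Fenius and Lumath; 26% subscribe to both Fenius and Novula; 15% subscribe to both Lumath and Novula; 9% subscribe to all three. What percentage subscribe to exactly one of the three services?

53%

P(exactly one) = 58 + 35 + 41 − 2·13 − 2·26 − 2·15 + 3·9 = 53%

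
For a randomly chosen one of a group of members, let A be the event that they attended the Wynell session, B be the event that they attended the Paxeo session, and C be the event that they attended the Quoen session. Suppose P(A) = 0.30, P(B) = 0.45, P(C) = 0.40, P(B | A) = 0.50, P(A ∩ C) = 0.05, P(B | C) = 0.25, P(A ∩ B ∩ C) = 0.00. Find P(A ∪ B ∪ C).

0.85

P(A ∩ B) = P(A)·P(B|A) = 0.30 × 0.50 = 0.15
P(B ∩ C) = P(C)·P(B|C) = 0.40 × 0.25 = 0.10
Apply inclusion-exclusion:
P(A ∪ B ∪ C) = 0.30 + 0.45 + 0.40 − 0.15 − 0.05 − 0.10 + 0.00 = 0.85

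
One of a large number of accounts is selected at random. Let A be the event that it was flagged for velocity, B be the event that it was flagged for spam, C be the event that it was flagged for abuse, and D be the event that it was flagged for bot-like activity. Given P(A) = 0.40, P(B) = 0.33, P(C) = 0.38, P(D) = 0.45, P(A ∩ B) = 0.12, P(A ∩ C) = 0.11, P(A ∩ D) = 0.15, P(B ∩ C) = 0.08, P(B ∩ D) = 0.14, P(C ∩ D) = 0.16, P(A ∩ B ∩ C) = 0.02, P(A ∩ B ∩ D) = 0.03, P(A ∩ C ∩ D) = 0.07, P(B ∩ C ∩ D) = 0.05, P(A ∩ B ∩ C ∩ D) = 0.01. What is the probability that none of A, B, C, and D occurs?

By inclusion-exclusion,
P(A ∪ B ∪ C ∪ D) = 0.40 + 0.33 + 0.38 + 0.45 − 0.12 − 0.11 − 0.15 − 0.08 − 0.14 − 0.16 + 0.02 + 0.03 + 0.07 + 0.05 − 0.01 = 0.96
P(none) = 1 − 0.96 = 0.04

0.04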